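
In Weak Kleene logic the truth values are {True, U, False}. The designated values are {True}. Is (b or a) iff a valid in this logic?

Countermodel: b=True, a=U gives U, which is not designated.

No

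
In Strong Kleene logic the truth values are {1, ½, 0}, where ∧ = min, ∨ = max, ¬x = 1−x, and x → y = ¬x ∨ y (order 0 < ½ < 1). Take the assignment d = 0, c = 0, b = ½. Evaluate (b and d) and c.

b and d = ½ and 0 = 0
(b and d) and c = 0 and 0 = 0

0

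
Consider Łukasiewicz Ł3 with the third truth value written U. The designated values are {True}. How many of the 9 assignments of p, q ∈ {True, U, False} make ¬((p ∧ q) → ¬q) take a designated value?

Designated under: (p=True, q=True).

1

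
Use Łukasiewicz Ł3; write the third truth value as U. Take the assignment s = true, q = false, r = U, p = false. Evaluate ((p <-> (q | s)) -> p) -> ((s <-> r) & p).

false

q | s = false | true = true
p <-> (q | s) = false <-> true = false
(p <-> (q | s)) -> p = false -> false = true
s <-> r = true <-> U = U  [1 − |1−½|]
(s <-> r) & p = U & false = false
((p <-> (q | s)) -> p) -> ((s <-> r) & p) = true -> false = false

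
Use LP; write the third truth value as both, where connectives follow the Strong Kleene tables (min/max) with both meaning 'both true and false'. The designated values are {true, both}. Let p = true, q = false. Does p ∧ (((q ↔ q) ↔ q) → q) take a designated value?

Yes

q ↔ q = false ↔ false = true
(q ↔ q) ↔ q = true ↔ false = false
((q ↔ q) ↔ q) → q = false → false = true
p ∧ (((q ↔ q) ↔ q) → q) = true ∧ true = true
true ∈ {true, both}.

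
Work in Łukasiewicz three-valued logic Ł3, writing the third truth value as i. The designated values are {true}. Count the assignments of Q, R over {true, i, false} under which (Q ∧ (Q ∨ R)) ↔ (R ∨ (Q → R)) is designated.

2

Designated under: (Q=true, R=true); (Q=i, R=false).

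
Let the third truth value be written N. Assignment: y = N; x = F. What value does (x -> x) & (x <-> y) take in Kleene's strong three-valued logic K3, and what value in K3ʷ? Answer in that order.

N; N

In Kleene's strong three-valued logic K3: x -> x = F -> F = T
x <-> y = F <-> N = N
(x -> x) & (x <-> y) = T & N = N
In K3ʷ: x -> x = F -> F = T
x <-> y = F <-> N = N
(x -> x) & (x <-> y) = T & N = N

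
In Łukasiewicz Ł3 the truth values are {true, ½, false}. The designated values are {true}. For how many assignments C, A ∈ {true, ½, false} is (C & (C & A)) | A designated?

Designated under: (C=true, A=true); (C=½, A=true); (C=false, A=true).

3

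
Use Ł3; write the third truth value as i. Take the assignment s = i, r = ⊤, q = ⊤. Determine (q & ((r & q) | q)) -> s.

r & q = ⊤ & ⊤ = ⊤
(r & q) | q = ⊤ | ⊤ = ⊤
q & ((r & q) | q) = ⊤ & ⊤ = ⊤
(q & ((r & q) | q)) -> s = ⊤ -> i = i  [min(1, 1−1+½)]

i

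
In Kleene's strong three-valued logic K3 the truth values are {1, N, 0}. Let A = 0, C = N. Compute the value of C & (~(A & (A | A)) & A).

0

A | A = 0 | 0 = 0
A & (A | A) = 0 & 0 = 0
~(A & (A | A)) = ~0 = 1
~(A & (A | A)) & A = 1 & 0 = 0
C & (~(A & (A | A)) & A) = N & 0 = 0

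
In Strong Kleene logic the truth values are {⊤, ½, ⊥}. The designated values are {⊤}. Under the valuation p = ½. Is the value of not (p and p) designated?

p and p = ½ and ½ = ½
not (p and p) = not ½ = ½
½ ∉ {⊤}.

No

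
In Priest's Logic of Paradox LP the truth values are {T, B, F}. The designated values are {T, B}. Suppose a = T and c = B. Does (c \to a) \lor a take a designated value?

c \to a = B \to T = T
(c \to a) \lor a = T \lor T = T
T ∈ {T, B}.

Yes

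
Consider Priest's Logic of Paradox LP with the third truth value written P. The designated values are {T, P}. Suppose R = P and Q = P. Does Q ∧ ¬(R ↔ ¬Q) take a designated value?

Yes

¬Q = ¬P = P
R ↔ ¬Q = P ↔ P = P
¬(R ↔ ¬Q) = ¬P = P
Q ∧ ¬(R ↔ ¬Q) = P ∧ P = P
P ∈ {T, P}.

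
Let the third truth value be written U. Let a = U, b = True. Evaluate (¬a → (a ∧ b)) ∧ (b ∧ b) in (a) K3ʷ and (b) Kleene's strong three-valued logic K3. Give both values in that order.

U; U

In K3ʷ: ¬a = ¬U = U
a ∧ b = U ∧ True = U
¬a → (a ∧ b) = U → U = U  [any arg is the third value ⇒ result is the third value]
b ∧ b = True ∧ True = True
(¬a → (a ∧ b)) ∧ (b ∧ b) = U ∧ True = U
In Kleene's strong three-valued logic K3: ¬a = ¬U = U
a ∧ b = U ∧ True = U
¬a → (a ∧ b) = U → U = U  [¬U ∨ U]
b ∧ b = True ∧ True = True
(¬a → (a ∧ b)) ∧ (b ∧ b) = U ∧ True = U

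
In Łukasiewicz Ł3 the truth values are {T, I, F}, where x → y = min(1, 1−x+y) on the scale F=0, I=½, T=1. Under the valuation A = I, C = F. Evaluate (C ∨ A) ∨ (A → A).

C ∨ A = F ∨ I = I
A → A = I → I = T  [min(1, 1−½+½)]
(C ∨ A) ∨ (A → A) = I ∨ T = T

T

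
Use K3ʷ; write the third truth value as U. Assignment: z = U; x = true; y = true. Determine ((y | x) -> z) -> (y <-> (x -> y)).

U

y | x = true | true = true
(y | x) -> z = true -> U = U
x -> y = true -> true = true
y <-> (x -> y) = true <-> true = true
((y | x) -> z) -> (y <-> (x -> y)) = U -> true = U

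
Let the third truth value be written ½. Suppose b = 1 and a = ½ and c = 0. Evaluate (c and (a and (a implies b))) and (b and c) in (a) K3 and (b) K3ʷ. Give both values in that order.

0; ½

In K3: a implies b = ½ implies 1 = 1  [not ½ or 1]
a and (a implies b) = ½ and 1 = ½
c and (a and (a implies b)) = 0 and ½ = 0
b and c = 1 and 0 = 0
(c and (a and (a implies b))) and (b and c) = 0 and 0 = 0
In K3ʷ: a implies b = ½ implies 1 = ½  [any arg is the third value ⇒ result is the third value]
a and (a implies b) = ½ and ½ = ½
c and (a and (a implies b)) = 0 and ½ = ½
b and c = 1 and 0 = 0
(c and (a and (a implies b))) and (b and c) = ½ and 0 = ½
They differ because K3 and K3ʷ treat ½ differently under the binary connectives.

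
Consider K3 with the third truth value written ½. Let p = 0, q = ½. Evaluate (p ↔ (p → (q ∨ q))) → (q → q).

q ∨ q = ½ ∨ ½ = ½
p → (q ∨ q) = 0 → ½ = 1  [¬0 ∨ ½]
p ↔ (p → (q ∨ q)) = 0 ↔ 1 = 0
q → q = ½ → ½ = ½
(p ↔ (p → (q ∨ q))) → (q → q) = 0 → ½ = 1

1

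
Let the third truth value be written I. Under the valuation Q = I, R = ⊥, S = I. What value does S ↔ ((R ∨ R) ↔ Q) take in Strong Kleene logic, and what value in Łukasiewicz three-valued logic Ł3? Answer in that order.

In Strong Kleene logic: R ∨ R = ⊥ ∨ ⊥ = ⊥
(R ∨ R) ↔ Q = ⊥ ↔ I = I
S ↔ ((R ∨ R) ↔ Q) = I ↔ I = I
In Łukasiewicz three-valued logic Ł3: R ∨ R = ⊥ ∨ ⊥ = ⊥
(R ∨ R) ↔ Q = ⊥ ↔ I = I  [1 − |0−½|]
S ↔ ((R ∨ R) ↔ Q) = I ↔ I = ⊤
They differ because Strong Kleene logic and Łukasiewicz three-valued logic Ł3 treat I differently under implication.

I; ⊤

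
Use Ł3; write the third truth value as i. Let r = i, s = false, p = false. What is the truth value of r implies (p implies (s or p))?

s or p = false or false = false
p implies (s or p) = false implies false = true
r implies (p implies (s or p)) = i implies true = true  [min(1, 1−½+1)]

true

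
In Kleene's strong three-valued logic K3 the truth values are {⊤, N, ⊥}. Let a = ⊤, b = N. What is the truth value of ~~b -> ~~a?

⊤

~b = ~N = N
~~b = ~N = N
~a = ~⊤ = ⊥
~~a = ~⊥ = ⊤
~~b -> ~~a = N -> ⊤ = ⊤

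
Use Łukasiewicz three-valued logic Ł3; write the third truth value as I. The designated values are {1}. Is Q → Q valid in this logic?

Yes

Every assignment of Q over {1, I, 0} gives a value in {1}.
In particular, with Q=I: Q → Q = 1.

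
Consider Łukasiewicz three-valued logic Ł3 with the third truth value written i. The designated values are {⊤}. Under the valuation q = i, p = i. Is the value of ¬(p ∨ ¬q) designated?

No

¬q = ¬i = i
p ∨ ¬q = i ∨ i = i
¬(p ∨ ¬q) = ¬i = i
i ∉ {⊤}.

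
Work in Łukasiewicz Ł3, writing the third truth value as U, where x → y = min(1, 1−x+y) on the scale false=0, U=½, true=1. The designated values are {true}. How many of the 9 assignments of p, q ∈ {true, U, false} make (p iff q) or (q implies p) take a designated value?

Of the 9 assignments, 6 give a value in {true}.

6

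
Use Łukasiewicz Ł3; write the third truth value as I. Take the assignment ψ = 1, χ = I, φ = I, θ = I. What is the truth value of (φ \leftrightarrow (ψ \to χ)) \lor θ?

ψ \to χ = 1 \to I = I
φ \leftrightarrow (ψ \to χ) = I \leftrightarrow I = 1
(φ \leftrightarrow (ψ \to χ)) \lor θ = 1 \lor I = 1

1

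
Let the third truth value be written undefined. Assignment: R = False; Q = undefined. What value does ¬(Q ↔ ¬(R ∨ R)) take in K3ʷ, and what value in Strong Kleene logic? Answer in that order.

In K3ʷ: R ∨ R = False ∨ False = False
¬(R ∨ R) = ¬False = True
Q ↔ ¬(R ∨ R) = undefined ↔ True = undefined
¬(Q ↔ ¬(R ∨ R)) = ¬undefined = undefined
In Strong Kleene logic: R ∨ R = False ∨ False = False
¬(R ∨ R) = ¬False = True
Q ↔ ¬(R ∨ R) = undefined ↔ True = undefined
¬(Q ↔ ¬(R ∨ R)) = ¬undefined = undefined

undefined; undefined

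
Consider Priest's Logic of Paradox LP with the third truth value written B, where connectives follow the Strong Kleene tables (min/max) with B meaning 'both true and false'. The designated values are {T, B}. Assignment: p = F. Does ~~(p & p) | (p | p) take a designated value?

No

p & p = F & F = F
~(p & p) = ~F = T
~~(p & p) = ~T = F
p | p = F | F = F
~~(p & p) | (p | p) = F | F = F
F ∉ {T, B}.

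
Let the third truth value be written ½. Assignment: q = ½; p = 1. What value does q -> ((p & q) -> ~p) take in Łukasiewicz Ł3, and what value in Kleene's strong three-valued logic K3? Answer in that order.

In Łukasiewicz Ł3: p & q = 1 & ½ = ½
~p = ~1 = 0
(p & q) -> ~p = ½ -> 0 = ½  [min(1, 1−½+0)]
q -> ((p & q) -> ~p) = ½ -> ½ = 1
In Kleene's strong three-valued logic K3: p & q = 1 & ½ = ½
~p = ~1 = 0
(p & q) -> ~p = ½ -> 0 = ½
q -> ((p & q) -> ~p) = ½ -> ½ = ½
They differ because Łukasiewicz Ł3 and Kleene's strong three-valued logic K3 treat ½ differently under implication.

1; ½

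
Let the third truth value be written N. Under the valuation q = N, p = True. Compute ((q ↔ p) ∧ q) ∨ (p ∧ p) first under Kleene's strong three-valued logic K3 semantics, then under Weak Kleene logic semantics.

True; N

In Kleene's strong three-valued logic K3: q ↔ p = N ↔ True = N
(q ↔ p) ∧ q = N ∧ N = N
p ∧ p = True ∧ True = True
((q ↔ p) ∧ q) ∨ (p ∧ p) = N ∨ True = True
In Weak Kleene logic: q ↔ p = N ↔ True = N
(q ↔ p) ∧ q = N ∧ N = N
p ∧ p = True ∧ True = True
((q ↔ p) ∧ q) ∨ (p ∧ p) = N ∨ True = N
They differ because Kleene's strong three-valued logic K3 and Weak Kleene logic treat N differently under the binary connectives.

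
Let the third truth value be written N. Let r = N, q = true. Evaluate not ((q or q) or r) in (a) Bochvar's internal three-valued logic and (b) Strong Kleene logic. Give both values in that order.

N; false

In Bochvar's internal three-valued logic: q or q = true or true = true
(q or q) or r = true or N = N
not ((q or q) or r) = not N = N
In Strong Kleene logic: q or q = true or true = true
(q or q) or r = true or N = true
not ((q or q) or r) = not true = false
They differ because Bochvar's internal three-valued logic and Strong Kleene logic treat N differently under the binary connectives.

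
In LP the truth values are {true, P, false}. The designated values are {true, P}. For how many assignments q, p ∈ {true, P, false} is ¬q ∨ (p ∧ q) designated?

8

Of the 9 assignments, 8 give a value in {true, P}.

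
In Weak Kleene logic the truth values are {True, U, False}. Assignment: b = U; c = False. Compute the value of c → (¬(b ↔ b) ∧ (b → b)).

b ↔ b = U ↔ U = U
¬(b ↔ b) = ¬U = U
b → b = U → U = U  [any arg is the third value ⇒ result is the third value]
¬(b ↔ b) ∧ (b → b) = U ∧ U = U
c → (¬(b ↔ b) ∧ (b → b)) = False → U = U

U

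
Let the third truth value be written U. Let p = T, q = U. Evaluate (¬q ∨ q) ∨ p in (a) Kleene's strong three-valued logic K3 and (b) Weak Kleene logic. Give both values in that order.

T; U

In Kleene's strong three-valued logic K3: ¬q = ¬U = U
¬q ∨ q = U ∨ U = U
(¬q ∨ q) ∨ p = U ∨ T = T
In Weak Kleene logic: ¬q = ¬U = U
¬q ∨ q = U ∨ U = U
(¬q ∨ q) ∨ p = U ∨ T = U
They differ because Kleene's strong three-valued logic K3 and Weak Kleene logic treat U differently under the binary connectives.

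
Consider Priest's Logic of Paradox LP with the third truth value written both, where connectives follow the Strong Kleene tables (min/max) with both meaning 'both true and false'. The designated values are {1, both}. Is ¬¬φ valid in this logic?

No

Countermodel: φ=0 gives 0, which is not designated.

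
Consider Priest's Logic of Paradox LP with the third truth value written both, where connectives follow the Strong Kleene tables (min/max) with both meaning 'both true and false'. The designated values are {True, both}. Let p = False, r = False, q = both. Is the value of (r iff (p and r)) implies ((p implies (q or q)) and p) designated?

No

p and r = False and False = False
r iff (p and r) = False iff False = True
q or q = both or both = both
p implies (q or q) = False implies both = True  [not False or both]
(p implies (q or q)) and p = True and False = False
(r iff (p and r)) implies ((p implies (q or q)) and p) = True implies False = False
False ∉ {True, both}.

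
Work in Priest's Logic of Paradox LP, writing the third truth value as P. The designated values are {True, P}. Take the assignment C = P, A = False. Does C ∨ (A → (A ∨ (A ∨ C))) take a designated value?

A ∨ C = False ∨ P = P
A ∨ (A ∨ C) = False ∨ P = P
A → (A ∨ (A ∨ C)) = False → P = True  [¬False ∨ P]
C ∨ (A → (A ∨ (A ∨ C))) = P ∨ True = True
True ∈ {True, P}.

Yes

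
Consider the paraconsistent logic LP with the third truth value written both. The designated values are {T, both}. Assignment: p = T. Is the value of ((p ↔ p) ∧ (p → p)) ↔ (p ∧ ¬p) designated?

p ↔ p = T ↔ T = T
p → p = T → T = T
(p ↔ p) ∧ (p → p) = T ∧ T = T
¬p = ¬T = F
p ∧ ¬p = T ∧ F = F
((p ↔ p) ∧ (p → p)) ↔ (p ∧ ¬p) = T ↔ F = F
F ∉ {T, both}.

No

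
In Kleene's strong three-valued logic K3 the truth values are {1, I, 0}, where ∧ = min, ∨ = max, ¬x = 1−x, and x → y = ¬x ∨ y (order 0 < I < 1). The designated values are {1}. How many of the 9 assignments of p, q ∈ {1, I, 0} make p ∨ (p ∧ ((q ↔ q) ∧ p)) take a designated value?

3

Designated under: (p=1, q=1); (p=1, q=I); (p=1, q=0).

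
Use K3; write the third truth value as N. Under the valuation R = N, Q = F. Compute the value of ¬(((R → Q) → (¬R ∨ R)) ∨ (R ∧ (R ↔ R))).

R → Q = N → F = N  [¬N ∨ F]
¬R = ¬N = N
¬R ∨ R = N ∨ N = N
(R → Q) → (¬R ∨ R) = N → N = N
R ↔ R = N ↔ N = N
R ∧ (R ↔ R) = N ∧ N = N
((R → Q) → (¬R ∨ R)) ∨ (R ∧ (R ↔ R)) = N ∨ N = N
¬(((R → Q) → (¬R ∨ R)) ∨ (R ∧ (R ↔ R))) = ¬N = N

N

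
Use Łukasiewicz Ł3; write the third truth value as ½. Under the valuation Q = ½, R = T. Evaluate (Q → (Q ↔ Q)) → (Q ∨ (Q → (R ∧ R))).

T

Q ↔ Q = ½ ↔ ½ = T  [1 − |½−½|]
Q → (Q ↔ Q) = ½ → T = T
R ∧ R = T ∧ T = T
Q → (R ∧ R) = ½ → T = T
Q ∨ (Q → (R ∧ R)) = ½ ∨ T = T
(Q → (Q ↔ Q)) → (Q ∨ (Q → (R ∧ R))) = T → T = T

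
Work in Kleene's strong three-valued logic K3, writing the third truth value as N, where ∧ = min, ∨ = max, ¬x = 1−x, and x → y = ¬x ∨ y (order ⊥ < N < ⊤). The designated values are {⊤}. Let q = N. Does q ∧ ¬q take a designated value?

¬q = ¬N = N
q ∧ ¬q = N ∧ N = N
N ∉ {⊤}.

No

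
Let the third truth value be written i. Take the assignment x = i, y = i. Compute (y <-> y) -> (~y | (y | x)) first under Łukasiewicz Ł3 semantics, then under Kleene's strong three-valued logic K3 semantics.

i; i

In Łukasiewicz Ł3: y <-> y = i <-> i = 1  [1 − |½−½|]
~y = ~i = i
y | x = i | i = i
~y | (y | x) = i | i = i
(y <-> y) -> (~y | (y | x)) = 1 -> i = i
In Kleene's strong three-valued logic K3: y <-> y = i <-> i = i
~y = ~i = i
y | x = i | i = i
~y | (y | x) = i | i = i
(y <-> y) -> (~y | (y | x)) = i -> i = i  [~i | i]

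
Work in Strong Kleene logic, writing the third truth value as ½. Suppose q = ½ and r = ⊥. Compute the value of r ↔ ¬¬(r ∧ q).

r ∧ q = ⊥ ∧ ½ = ⊥
¬(r ∧ q) = ¬⊥ = ⊤
¬¬(r ∧ q) = ¬⊤ = ⊥
r ↔ ¬¬(r ∧ q) = ⊥ ↔ ⊥ = ⊤

⊤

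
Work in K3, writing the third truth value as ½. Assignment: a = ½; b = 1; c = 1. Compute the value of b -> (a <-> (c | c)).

½

c | c = 1 | 1 = 1
a <-> (c | c) = ½ <-> 1 = ½
b -> (a <-> (c | c)) = 1 -> ½ = ½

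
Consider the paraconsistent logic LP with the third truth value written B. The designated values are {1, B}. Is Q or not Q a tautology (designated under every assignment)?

Every assignment of Q over {1, B, 0} gives a value in {1, B}.
In particular, with Q=B: Q or not Q = B.

Yes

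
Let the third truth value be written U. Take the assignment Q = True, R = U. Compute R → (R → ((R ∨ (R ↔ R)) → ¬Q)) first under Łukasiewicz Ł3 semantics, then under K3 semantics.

True; U

In Łukasiewicz Ł3: R ↔ R = U ↔ U = True  [1 − |½−½|]
R ∨ (R ↔ R) = U ∨ True = True
¬Q = ¬True = False
(R ∨ (R ↔ R)) → ¬Q = True → False = False
R → ((R ∨ (R ↔ R)) → ¬Q) = U → False = U
R → (R → ((R ∨ (R ↔ R)) → ¬Q)) = U → U = True
In K3: R ↔ R = U ↔ U = U
R ∨ (R ↔ R) = U ∨ U = U
¬Q = ¬True = False
(R ∨ (R ↔ R)) → ¬Q = U → False = U  [¬U ∨ False]
R → ((R ∨ (R ↔ R)) → ¬Q) = U → U = U
R → (R → ((R ∨ (R ↔ R)) → ¬Q)) = U → U = U
They differ because Łukasiewicz Ł3 and K3 treat U differently under implication.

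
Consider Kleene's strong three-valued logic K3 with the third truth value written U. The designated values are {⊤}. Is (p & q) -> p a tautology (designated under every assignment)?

No

Countermodel: p=U, q=⊤ gives U, which is not designated.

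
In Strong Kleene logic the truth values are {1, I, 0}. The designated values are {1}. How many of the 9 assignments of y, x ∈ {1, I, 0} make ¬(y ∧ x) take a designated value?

Of the 9 assignments, 5 give a value in {1}.

5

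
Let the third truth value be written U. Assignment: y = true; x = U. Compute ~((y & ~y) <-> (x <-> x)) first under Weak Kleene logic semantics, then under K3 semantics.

U; U

In Weak Kleene logic: ~y = ~true = false
y & ~y = true & false = false
x <-> x = U <-> U = U
(y & ~y) <-> (x <-> x) = false <-> U = U
~((y & ~y) <-> (x <-> x)) = ~U = U
In K3: ~y = ~true = false
y & ~y = true & false = false
x <-> x = U <-> U = U
(y & ~y) <-> (x <-> x) = false <-> U = U
~((y & ~y) <-> (x <-> x)) = ~U = U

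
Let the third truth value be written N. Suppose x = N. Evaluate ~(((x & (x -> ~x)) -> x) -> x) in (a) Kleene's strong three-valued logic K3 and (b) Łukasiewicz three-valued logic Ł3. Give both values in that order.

N; N

In Kleene's strong three-valued logic K3: ~x = ~N = N
x -> ~x = N -> N = N
x & (x -> ~x) = N & N = N
(x & (x -> ~x)) -> x = N -> N = N
((x & (x -> ~x)) -> x) -> x = N -> N = N
~(((x & (x -> ~x)) -> x) -> x) = ~N = N
In Łukasiewicz three-valued logic Ł3: ~x = ~N = N
x -> ~x = N -> N = true
x & (x -> ~x) = N & true = N
(x & (x -> ~x)) -> x = N -> N = true
((x & (x -> ~x)) -> x) -> x = true -> N = N
~(((x & (x -> ~x)) -> x) -> x) = ~N = N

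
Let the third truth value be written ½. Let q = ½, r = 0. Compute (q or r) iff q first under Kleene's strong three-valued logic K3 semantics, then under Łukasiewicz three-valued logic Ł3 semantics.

In Kleene's strong three-valued logic K3: q or r = ½ or 0 = ½
(q or r) iff q = ½ iff ½ = ½
In Łukasiewicz three-valued logic Ł3: q or r = ½ or 0 = ½
(q or r) iff q = ½ iff ½ = 1
They differ because Kleene's strong three-valued logic K3 and Łukasiewicz three-valued logic Ł3 treat ½ differently under implication.

½; 1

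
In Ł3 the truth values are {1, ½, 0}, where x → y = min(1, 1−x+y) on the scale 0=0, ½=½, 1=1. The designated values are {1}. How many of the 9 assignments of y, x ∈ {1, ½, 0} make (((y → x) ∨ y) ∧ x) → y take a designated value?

6

Of the 9 assignments, 6 give a value in {1}.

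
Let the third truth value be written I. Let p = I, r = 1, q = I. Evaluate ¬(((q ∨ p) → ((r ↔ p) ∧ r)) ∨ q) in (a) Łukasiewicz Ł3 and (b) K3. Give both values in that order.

0; I

In Łukasiewicz Ł3: q ∨ p = I ∨ I = I
r ↔ p = 1 ↔ I = I
(r ↔ p) ∧ r = I ∧ 1 = I
(q ∨ p) → ((r ↔ p) ∧ r) = I → I = 1
((q ∨ p) → ((r ↔ p) ∧ r)) ∨ q = 1 ∨ I = 1
¬(((q ∨ p) → ((r ↔ p) ∧ r)) ∨ q) = ¬1 = 0
In K3: q ∨ p = I ∨ I = I
r ↔ p = 1 ↔ I = I
(r ↔ p) ∧ r = I ∧ 1 = I
(q ∨ p) → ((r ↔ p) ∧ r) = I → I = I
((q ∨ p) → ((r ↔ p) ∧ r)) ∨ q = I ∨ I = I
¬(((q ∨ p) → ((r ↔ p) ∧ r)) ∨ q) = ¬I = I
They differ because Łukasiewicz Ł3 and K3 treat I differently under implication.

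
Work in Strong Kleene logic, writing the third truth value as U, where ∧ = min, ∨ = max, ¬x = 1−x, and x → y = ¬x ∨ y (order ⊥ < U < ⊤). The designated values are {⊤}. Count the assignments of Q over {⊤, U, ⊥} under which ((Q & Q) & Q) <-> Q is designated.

Q=⊤: ⊤ ✓
Q=U: U ·
Q=⊥: ⊤ ✓

2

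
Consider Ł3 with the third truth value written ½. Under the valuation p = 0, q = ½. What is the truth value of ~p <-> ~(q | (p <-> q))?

~p = ~0 = 1
p <-> q = 0 <-> ½ = ½
q | (p <-> q) = ½ | ½ = ½
~(q | (p <-> q)) = ~½ = ½
~p <-> ~(q | (p <-> q)) = 1 <-> ½ = ½

½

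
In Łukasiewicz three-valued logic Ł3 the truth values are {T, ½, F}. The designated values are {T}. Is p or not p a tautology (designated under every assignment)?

Countermodel: p=½ gives ½, which is not designated.

No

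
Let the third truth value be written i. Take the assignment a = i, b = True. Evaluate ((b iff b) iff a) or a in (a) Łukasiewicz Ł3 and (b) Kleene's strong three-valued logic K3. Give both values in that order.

In Łukasiewicz Ł3: b iff b = True iff True = True
(b iff b) iff a = True iff i = i
((b iff b) iff a) or a = i or i = i
In Kleene's strong three-valued logic K3: b iff b = True iff True = True
(b iff b) iff a = True iff i = i
((b iff b) iff a) or a = i or i = i

i; i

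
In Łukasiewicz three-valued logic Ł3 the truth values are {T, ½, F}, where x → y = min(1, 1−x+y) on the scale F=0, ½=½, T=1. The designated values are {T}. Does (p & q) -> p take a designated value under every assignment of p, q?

Every assignment of p, q over {T, ½, F} gives a value in {T}.
In particular, with p=½, q=½: (p & q) -> p = T.

Yes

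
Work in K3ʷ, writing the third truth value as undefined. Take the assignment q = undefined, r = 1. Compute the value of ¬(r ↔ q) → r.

r ↔ q = 1 ↔ undefined = undefined
¬(r ↔ q) = ¬undefined = undefined
¬(r ↔ q) → r = undefined → 1 = undefined  [any arg is the third value ⇒ result is the third value]

undefined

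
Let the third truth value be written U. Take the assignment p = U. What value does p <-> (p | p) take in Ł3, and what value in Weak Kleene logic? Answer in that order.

1; U

In Ł3: p | p = U | U = U
p <-> (p | p) = U <-> U = 1
In Weak Kleene logic: p | p = U | U = U
p <-> (p | p) = U <-> U = U
They differ because Ł3 and Weak Kleene logic treat U differently under the binary connectives.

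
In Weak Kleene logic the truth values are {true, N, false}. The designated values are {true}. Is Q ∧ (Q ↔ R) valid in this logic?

No

Countermodel: Q=true, R=N gives N, which is not designated.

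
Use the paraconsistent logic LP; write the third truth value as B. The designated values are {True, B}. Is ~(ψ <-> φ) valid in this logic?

Countermodel: ψ=True, φ=True gives False, which is not designated.

No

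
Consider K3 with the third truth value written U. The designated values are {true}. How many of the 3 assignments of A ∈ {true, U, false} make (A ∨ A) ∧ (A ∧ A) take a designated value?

A=true: true ✓
A=U: U ·
A=false: false ·

1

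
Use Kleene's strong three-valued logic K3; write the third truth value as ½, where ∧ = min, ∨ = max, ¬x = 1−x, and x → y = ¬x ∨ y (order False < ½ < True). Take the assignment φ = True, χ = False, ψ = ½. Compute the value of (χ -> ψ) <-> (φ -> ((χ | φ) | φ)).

χ -> ψ = False -> ½ = True  [~False | ½]
χ | φ = False | True = True
(χ | φ) | φ = True | True = True
φ -> ((χ | φ) | φ) = True -> True = True
(χ -> ψ) <-> (φ -> ((χ | φ) | φ)) = True <-> True = True

True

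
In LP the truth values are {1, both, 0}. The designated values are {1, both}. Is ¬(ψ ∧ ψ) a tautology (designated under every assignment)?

No

Countermodel: ψ=1 gives 0, which is not designated.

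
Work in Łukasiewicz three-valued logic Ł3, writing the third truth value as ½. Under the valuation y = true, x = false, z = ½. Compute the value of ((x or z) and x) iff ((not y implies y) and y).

false

x or z = false or ½ = ½
(x or z) and x = ½ and false = false
not y = not true = false
not y implies y = false implies true = true
(not y implies y) and y = true and true = true
((x or z) and x) iff ((not y implies y) and y) = false iff true = false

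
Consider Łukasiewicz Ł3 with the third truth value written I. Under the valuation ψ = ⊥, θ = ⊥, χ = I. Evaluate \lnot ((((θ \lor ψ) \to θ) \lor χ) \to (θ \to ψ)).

θ \lor ψ = ⊥ \lor ⊥ = ⊥
(θ \lor ψ) \to θ = ⊥ \to ⊥ = ⊤
((θ \lor ψ) \to θ) \lor χ = ⊤ \lor I = ⊤
θ \to ψ = ⊥ \to ⊥ = ⊤
(((θ \lor ψ) \to θ) \lor χ) \to (θ \to ψ) = ⊤ \to ⊤ = ⊤
\lnot ((((θ \lor ψ) \to θ) \lor χ) \to (θ \to ψ)) = \lnot ⊤ = ⊥

⊥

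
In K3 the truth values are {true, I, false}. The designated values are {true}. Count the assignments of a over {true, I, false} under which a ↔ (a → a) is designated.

1

a=true: true ✓
a=I: I ·
a=false: false ·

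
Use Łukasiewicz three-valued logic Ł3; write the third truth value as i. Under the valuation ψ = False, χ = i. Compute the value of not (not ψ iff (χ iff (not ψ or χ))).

not ψ = not False = True
not ψ = not False = True
not ψ or χ = True or i = True
χ iff (not ψ or χ) = i iff True = i  [1 − |½−1|]
not ψ iff (χ iff (not ψ or χ)) = True iff i = i
not (not ψ iff (χ iff (not ψ or χ))) = not i = i

i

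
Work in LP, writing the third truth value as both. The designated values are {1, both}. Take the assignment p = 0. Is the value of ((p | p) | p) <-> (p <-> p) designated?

No

p | p = 0 | 0 = 0
(p | p) | p = 0 | 0 = 0
p <-> p = 0 <-> 0 = 1
((p | p) | p) <-> (p <-> p) = 0 <-> 1 = 0
0 ∉ {1, both}.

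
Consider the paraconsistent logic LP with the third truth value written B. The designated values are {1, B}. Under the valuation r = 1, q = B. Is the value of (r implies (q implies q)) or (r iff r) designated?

Yes

q implies q = B implies B = B
r implies (q implies q) = 1 implies B = B
r iff r = 1 iff 1 = 1
(r implies (q implies q)) or (r iff r) = B or 1 = 1
1 ∈ {1, B}.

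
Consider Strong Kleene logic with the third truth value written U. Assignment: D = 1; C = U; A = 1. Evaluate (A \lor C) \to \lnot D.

0

A \lor C = 1 \lor U = 1
\lnot D = \lnot 1 = 0
(A \lor C) \to \lnot D = 1 \to 0 = 0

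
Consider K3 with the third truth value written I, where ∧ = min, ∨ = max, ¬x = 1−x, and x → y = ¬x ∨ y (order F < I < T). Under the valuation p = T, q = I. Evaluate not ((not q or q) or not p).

I

not q = not I = I
not q or q = I or I = I
not p = not T = F
(not q or q) or not p = I or F = I
not ((not q or q) or not p) = not I = I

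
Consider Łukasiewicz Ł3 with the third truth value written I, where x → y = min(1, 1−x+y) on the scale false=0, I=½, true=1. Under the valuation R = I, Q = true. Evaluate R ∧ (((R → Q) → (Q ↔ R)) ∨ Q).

R → Q = I → true = true
Q ↔ R = true ↔ I = I
(R → Q) → (Q ↔ R) = true → I = I
((R → Q) → (Q ↔ R)) ∨ Q = I ∨ true = true
R ∧ (((R → Q) → (Q ↔ R)) ∨ Q) = I ∧ true = I

I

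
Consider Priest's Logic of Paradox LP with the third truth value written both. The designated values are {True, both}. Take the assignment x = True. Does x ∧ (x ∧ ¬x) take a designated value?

¬x = ¬True = False
x ∧ ¬x = True ∧ False = False
x ∧ (x ∧ ¬x) = True ∧ False = False
False ∉ {True, both}.

No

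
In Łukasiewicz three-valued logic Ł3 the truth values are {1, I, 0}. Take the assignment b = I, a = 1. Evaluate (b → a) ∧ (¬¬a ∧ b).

b → a = I → 1 = 1  [min(1, 1−½+1)]
¬a = ¬1 = 0
¬¬a = ¬0 = 1
¬¬a ∧ b = 1 ∧ I = I
(b → a) ∧ (¬¬a ∧ b) = 1 ∧ I = I

I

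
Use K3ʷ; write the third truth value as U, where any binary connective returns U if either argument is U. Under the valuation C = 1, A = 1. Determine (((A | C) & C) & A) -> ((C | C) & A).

A | C = 1 | 1 = 1
(A | C) & C = 1 & 1 = 1
((A | C) & C) & A = 1 & 1 = 1
C | C = 1 | 1 = 1
(C | C) & A = 1 & 1 = 1
(((A | C) & C) & A) -> ((C | C) & A) = 1 -> 1 = 1

1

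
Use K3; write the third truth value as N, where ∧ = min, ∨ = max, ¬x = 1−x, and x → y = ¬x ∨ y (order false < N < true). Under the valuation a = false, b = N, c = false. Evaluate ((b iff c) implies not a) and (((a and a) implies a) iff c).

false

b iff c = N iff false = N
not a = not false = true
(b iff c) implies not a = N implies true = true  [not N or true]
a and a = false and false = false
(a and a) implies a = false implies false = true
((a and a) implies a) iff c = true iff false = false
((b iff c) implies not a) and (((a and a) implies a) iff c) = true and false = false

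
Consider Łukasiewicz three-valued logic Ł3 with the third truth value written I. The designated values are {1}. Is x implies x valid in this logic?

Every assignment of x over {1, I, 0} gives a value in {1}.
In particular, with x=I: x implies x = 1.

Yes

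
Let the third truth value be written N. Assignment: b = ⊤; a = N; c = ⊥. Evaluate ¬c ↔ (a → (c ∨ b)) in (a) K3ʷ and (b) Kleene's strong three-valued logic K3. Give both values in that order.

N; ⊤

In K3ʷ: ¬c = ¬⊥ = ⊤
c ∨ b = ⊥ ∨ ⊤ = ⊤
a → (c ∨ b) = N → ⊤ = N  [any arg is the third value ⇒ result is the third value]
¬c ↔ (a → (c ∨ b)) = ⊤ ↔ N = N
In Kleene's strong three-valued logic K3: ¬c = ¬⊥ = ⊤
c ∨ b = ⊥ ∨ ⊤ = ⊤
a → (c ∨ b) = N → ⊤ = ⊤  [¬N ∨ ⊤]
¬c ↔ (a → (c ∨ b)) = ⊤ ↔ ⊤ = ⊤
They differ because K3ʷ and Kleene's strong three-valued logic K3 treat N differently under the binary connectives.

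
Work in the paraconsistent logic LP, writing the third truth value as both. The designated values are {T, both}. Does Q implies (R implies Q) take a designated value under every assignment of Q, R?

Yes

Every assignment of Q, R over {T, both, F} gives a value in {T, both}.
In particular, with Q=both, R=both: Q implies (R implies Q) = both.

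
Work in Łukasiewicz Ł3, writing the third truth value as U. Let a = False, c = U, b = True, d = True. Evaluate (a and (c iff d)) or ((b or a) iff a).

False

c iff d = U iff True = U  [1 − |½−1|]
a and (c iff d) = False and U = False
b or a = True or False = True
(b or a) iff a = True iff False = False
(a and (c iff d)) or ((b or a) iff a) = False or False = False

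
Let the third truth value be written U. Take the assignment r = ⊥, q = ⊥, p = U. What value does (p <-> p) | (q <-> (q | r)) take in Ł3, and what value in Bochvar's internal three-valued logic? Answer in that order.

⊤; U

In Ł3: p <-> p = U <-> U = ⊤  [1 − |½−½|]
q | r = ⊥ | ⊥ = ⊥
q <-> (q | r) = ⊥ <-> ⊥ = ⊤
(p <-> p) | (q <-> (q | r)) = ⊤ | ⊤ = ⊤
In Bochvar's internal three-valued logic: p <-> p = U <-> U = U
q | r = ⊥ | ⊥ = ⊥
q <-> (q | r) = ⊥ <-> ⊥ = ⊤
(p <-> p) | (q <-> (q | r)) = U | ⊤ = U
They differ because Ł3 and Bochvar's internal three-valued logic treat U differently under the binary connectives.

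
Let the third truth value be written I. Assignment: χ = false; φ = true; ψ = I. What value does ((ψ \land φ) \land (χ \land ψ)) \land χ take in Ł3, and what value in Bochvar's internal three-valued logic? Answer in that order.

false; I

In Ł3: ψ \land φ = I \land true = I
χ \land ψ = false \land I = false
(ψ \land φ) \land (χ \land ψ) = I \land false = false
((ψ \land φ) \land (χ \land ψ)) \land χ = false \land false = false
In Bochvar's internal three-valued logic: ψ \land φ = I \land true = I
χ \land ψ = false \land I = I
(ψ \land φ) \land (χ \land ψ) = I \land I = I
((ψ \land φ) \land (χ \land ψ)) \land χ = I \land false = I
They differ because Ł3 and Bochvar's internal three-valued logic treat I differently under the binary connectives.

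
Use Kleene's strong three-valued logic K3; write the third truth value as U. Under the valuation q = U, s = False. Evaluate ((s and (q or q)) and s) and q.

False

q or q = U or U = U
s and (q or q) = False and U = False
(s and (q or q)) and s = False and False = False
((s and (q or q)) and s) and q = False and U = False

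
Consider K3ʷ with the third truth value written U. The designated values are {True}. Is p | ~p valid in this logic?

No

Countermodel: p=U gives U, which is not designated.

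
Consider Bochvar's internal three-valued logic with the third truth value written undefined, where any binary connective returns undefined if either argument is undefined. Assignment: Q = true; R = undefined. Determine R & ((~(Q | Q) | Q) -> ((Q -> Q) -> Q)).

Q | Q = true | true = true
~(Q | Q) = ~true = false
~(Q | Q) | Q = false | true = true
Q -> Q = true -> true = true
(Q -> Q) -> Q = true -> true = true
(~(Q | Q) | Q) -> ((Q -> Q) -> Q) = true -> true = true
R & ((~(Q | Q) | Q) -> ((Q -> Q) -> Q)) = undefined & true = undefined

undefined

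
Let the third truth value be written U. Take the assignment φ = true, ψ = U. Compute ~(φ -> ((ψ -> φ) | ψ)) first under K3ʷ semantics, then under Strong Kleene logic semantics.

U; false

In K3ʷ: ψ -> φ = U -> true = U  [any arg is the third value ⇒ result is the third value]
(ψ -> φ) | ψ = U | U = U
φ -> ((ψ -> φ) | ψ) = true -> U = U
~(φ -> ((ψ -> φ) | ψ)) = ~U = U
In Strong Kleene logic: ψ -> φ = U -> true = true  [~U | true]
(ψ -> φ) | ψ = true | U = true
φ -> ((ψ -> φ) | ψ) = true -> true = true
~(φ -> ((ψ -> φ) | ψ)) = ~true = false
They differ because K3ʷ and Strong Kleene logic treat U differently under the binary connectives.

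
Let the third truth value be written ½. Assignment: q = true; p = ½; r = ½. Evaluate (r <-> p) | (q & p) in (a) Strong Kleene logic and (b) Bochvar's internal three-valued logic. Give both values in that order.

½; ½

In Strong Kleene logic: r <-> p = ½ <-> ½ = ½
q & p = true & ½ = ½
(r <-> p) | (q & p) = ½ | ½ = ½
In Bochvar's internal three-valued logic: r <-> p = ½ <-> ½ = ½
q & p = true & ½ = ½
(r <-> p) | (q & p) = ½ | ½ = ½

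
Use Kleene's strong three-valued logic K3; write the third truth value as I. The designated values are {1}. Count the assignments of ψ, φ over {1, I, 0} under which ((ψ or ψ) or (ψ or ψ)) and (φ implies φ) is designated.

2

Designated under: (ψ=1, φ=1); (ψ=1, φ=0).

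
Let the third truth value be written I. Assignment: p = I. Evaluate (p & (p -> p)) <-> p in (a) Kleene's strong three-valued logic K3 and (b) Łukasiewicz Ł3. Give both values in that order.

In Kleene's strong three-valued logic K3: p -> p = I -> I = I  [~I | I]
p & (p -> p) = I & I = I
(p & (p -> p)) <-> p = I <-> I = I
In Łukasiewicz Ł3: p -> p = I -> I = ⊤
p & (p -> p) = I & ⊤ = I
(p & (p -> p)) <-> p = I <-> I = ⊤
They differ because Kleene's strong three-valued logic K3 and Łukasiewicz Ł3 treat I differently under implication.

I; ⊤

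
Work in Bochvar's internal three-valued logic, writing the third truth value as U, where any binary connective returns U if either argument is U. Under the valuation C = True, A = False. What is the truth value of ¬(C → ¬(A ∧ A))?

A ∧ A = False ∧ False = False
¬(A ∧ A) = ¬False = True
C → ¬(A ∧ A) = True → True = True
¬(C → ¬(A ∧ A)) = ¬True = False

False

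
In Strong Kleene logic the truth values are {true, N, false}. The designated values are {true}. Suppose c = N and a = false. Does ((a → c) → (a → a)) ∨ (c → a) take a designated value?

a → c = false → N = true  [¬false ∨ N]
a → a = false → false = true
(a → c) → (a → a) = true → true = true
c → a = N → false = N
((a → c) → (a → a)) ∨ (c → a) = true ∨ N = true
true ∈ {true}.

Yes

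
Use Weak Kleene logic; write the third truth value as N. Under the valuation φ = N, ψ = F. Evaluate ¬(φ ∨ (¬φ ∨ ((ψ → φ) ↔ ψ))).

¬φ = ¬N = N
ψ → φ = F → N = N  [any arg is the third value ⇒ result is the third value]
(ψ → φ) ↔ ψ = N ↔ F = N
¬φ ∨ ((ψ → φ) ↔ ψ) = N ∨ N = N
φ ∨ (¬φ ∨ ((ψ → φ) ↔ ψ)) = N ∨ N = N
¬(φ ∨ (¬φ ∨ ((ψ → φ) ↔ ψ))) = ¬N = N

N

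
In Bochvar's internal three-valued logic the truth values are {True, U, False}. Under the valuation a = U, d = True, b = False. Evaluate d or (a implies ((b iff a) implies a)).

U

b iff a = False iff U = U
(b iff a) implies a = U implies U = U  [any arg is the third value ⇒ result is the third value]
a implies ((b iff a) implies a) = U implies U = U
d or (a implies ((b iff a) implies a)) = True or U = U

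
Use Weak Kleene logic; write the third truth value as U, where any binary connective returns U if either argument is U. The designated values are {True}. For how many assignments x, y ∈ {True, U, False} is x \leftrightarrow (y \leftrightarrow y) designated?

Designated under: (x=True, y=True); (x=True, y=False).

2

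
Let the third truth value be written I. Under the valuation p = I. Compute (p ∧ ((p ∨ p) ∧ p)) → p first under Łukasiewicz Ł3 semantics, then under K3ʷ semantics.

⊤; I

In Łukasiewicz Ł3: p ∨ p = I ∨ I = I
(p ∨ p) ∧ p = I ∧ I = I
p ∧ ((p ∨ p) ∧ p) = I ∧ I = I
(p ∧ ((p ∨ p) ∧ p)) → p = I → I = ⊤
In K3ʷ: p ∨ p = I ∨ I = I
(p ∨ p) ∧ p = I ∧ I = I
p ∧ ((p ∨ p) ∧ p) = I ∧ I = I
(p ∧ ((p ∨ p) ∧ p)) → p = I → I = I  [any arg is the third value ⇒ result is the third value]
They differ because Łukasiewicz Ł3 and K3ʷ treat I differently under the binary connectives.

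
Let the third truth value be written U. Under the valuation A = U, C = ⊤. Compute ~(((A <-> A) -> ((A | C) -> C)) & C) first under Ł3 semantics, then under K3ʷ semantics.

⊥; U

In Ł3: A <-> A = U <-> U = ⊤  [1 − |½−½|]
A | C = U | ⊤ = ⊤
(A | C) -> C = ⊤ -> ⊤ = ⊤
(A <-> A) -> ((A | C) -> C) = ⊤ -> ⊤ = ⊤
((A <-> A) -> ((A | C) -> C)) & C = ⊤ & ⊤ = ⊤
~(((A <-> A) -> ((A | C) -> C)) & C) = ~⊤ = ⊥
In K3ʷ: A <-> A = U <-> U = U
A | C = U | ⊤ = U
(A | C) -> C = U -> ⊤ = U
(A <-> A) -> ((A | C) -> C) = U -> U = U
((A <-> A) -> ((A | C) -> C)) & C = U & ⊤ = U
~(((A <-> A) -> ((A | C) -> C)) & C) = ~U = U
They differ because Ł3 and K3ʷ treat U differently under the binary connectives.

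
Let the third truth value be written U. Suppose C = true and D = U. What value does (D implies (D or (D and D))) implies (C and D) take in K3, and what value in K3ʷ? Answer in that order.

U; U

In K3: D and D = U and U = U
D or (D and D) = U or U = U
D implies (D or (D and D)) = U implies U = U  [not U or U]
C and D = true and U = U
(D implies (D or (D and D))) implies (C and D) = U implies U = U
In K3ʷ: D and D = U and U = U
D or (D and D) = U or U = U
D implies (D or (D and D)) = U implies U = U
C and D = true and U = U
(D implies (D or (D and D))) implies (C and D) = U implies U = U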